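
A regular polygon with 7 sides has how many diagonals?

Each of the 7 vertices connects to 4 non-adjacent vertices via diagonals.
Total connections = 7 × 4 = 28, but each diagonal is counted twice.
Number of diagonals = 28 / 2 = 14.

14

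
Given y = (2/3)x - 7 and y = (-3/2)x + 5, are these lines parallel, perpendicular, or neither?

Slope of line 1: m1 = 2/3
Slope of line 2: m2 = -3/2
m1 * m2 = (2/3) * (-3/2) = -1 = -1, so the lines are perpendicular.

Perpendicular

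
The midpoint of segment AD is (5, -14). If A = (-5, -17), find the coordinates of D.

Using the midpoint formula: M = ((x1 + x2)/2, (y1 + y2)/2)
We know M = (5, -14) and A = (-5, -17)
For x: 5 = (-5 + x2)/2, so x2 = 2*5 - -5 = 15
For y: -14 = (-17 + y2)/2, so y2 = 2*-14 - -17 = -11
D = (15, -11)

(15, -11)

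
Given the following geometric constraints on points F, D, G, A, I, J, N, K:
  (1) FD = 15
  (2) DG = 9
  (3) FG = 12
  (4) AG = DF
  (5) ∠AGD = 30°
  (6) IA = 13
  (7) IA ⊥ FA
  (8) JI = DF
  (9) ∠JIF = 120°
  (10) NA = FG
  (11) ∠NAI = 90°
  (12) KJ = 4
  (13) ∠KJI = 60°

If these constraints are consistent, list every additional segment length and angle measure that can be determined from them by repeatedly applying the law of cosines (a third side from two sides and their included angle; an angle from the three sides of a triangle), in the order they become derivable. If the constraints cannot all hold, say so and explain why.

The constraints are consistent. Derivable facts, in order:
After 1 step:
- DA ≈ 8.5
- IK = √181
- IN ≈ 17.69
- ∠DFG = 36.87°
- ∠DGF = 90°
- ∠FDG = 53.13°
After 2 steps:
- ∠ADG = 118.02°
- ∠AIN = 42.71°
- ∠ANI = 47.29°
- ∠DAG = 31.98°
- ∠IKJ = 105.08°
- ∠JIK = 14.92°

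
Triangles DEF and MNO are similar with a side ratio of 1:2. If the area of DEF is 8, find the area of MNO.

The ratio of areas of similar triangles = (side ratio)^2.
Side ratio = 1:2, so area ratio = 1:4.
Area of MNO / Area of DEF = 4/1
Area of MNO = 8 * 4/1 = 32

32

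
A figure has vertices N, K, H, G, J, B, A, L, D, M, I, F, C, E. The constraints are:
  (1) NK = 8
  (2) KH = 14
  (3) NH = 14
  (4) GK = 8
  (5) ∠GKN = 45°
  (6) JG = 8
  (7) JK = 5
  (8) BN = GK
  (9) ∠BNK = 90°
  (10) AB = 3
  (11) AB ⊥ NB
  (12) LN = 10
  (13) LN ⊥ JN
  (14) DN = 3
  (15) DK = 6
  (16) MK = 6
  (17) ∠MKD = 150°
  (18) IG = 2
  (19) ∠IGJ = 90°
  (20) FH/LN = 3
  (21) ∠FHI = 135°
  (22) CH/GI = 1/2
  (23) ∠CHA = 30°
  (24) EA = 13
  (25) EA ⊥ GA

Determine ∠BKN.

From the given relations: BN = GK = 8.
Step 1: By the law of cosines on triangle KNB: KB² = 8² + 8² − 2·8·8·cos(90°) = 128, so KB = 8·√2.
Step 2: By the inverse law of cosines on triangle BKN: cos(∠BKN) = ((8·√2)² + 8² − 8²) / (2·8·√2·8) = 128/181.02 = 0.7071, so ∠BKN = 45°.

Therefore, the measure of angle ∠BKN = 45°.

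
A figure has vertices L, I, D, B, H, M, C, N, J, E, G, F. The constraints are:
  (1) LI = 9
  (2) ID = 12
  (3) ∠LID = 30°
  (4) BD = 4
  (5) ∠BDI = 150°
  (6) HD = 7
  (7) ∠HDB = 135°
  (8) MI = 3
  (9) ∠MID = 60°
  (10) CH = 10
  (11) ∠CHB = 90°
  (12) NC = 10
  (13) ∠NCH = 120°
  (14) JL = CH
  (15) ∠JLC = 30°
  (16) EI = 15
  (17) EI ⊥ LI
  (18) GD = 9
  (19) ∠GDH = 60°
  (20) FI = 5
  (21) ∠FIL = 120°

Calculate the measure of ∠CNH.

Step 1: By the law of cosines on triangle NCH: NH² = 10² + 10² − 2·10·10·cos(120°) = 300, so NH = 10·√3.
Step 2: By the inverse law of cosines on triangle CNH: cos(∠CNH) = (10² + (10·√3)² − 10²) / (2·10·10·√3) = 300/346.41 = 0.866, so ∠CNH = 30°.

Therefore, the measure of angle ∠CNH = 30°.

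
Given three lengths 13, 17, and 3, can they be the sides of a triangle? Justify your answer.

Check the triangle inequality: 13 + 3 = 16 ≤ 17.
Since the sum of two sides does not exceed the third, no triangle can be formed.

No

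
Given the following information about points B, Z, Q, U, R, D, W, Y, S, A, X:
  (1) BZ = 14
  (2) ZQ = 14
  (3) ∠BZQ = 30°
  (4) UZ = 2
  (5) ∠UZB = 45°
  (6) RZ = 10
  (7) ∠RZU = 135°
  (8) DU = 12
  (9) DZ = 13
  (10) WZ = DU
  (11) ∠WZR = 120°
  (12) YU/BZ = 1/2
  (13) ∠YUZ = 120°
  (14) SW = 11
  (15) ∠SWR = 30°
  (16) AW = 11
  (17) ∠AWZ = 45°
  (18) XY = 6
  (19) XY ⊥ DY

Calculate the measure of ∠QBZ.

Step 1: By the law of cosines on triangle BZQ: BQ² = 14² + 14² − 2·14·14·cos(30°) = 52.52, so BQ ≈ 7.25.
Step 2: By the inverse law of cosines on triangle QBZ: cos(∠QBZ) = (7.25² + 14² − 14²) / (2·7.25·14) = 52.52/202.91 = 0.2588, so ∠QBZ = 75°.

Therefore, the measure of angle ∠QBZ = 75°.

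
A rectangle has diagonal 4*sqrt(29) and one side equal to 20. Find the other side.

The diagonal of a rectangle forms a right triangle with the two sides.
Rearranging the Pythagorean theorem: missing side = sqrt(d^2 - known^2).
= sqrt(464 - 400) = sqrt(64) = 8.

8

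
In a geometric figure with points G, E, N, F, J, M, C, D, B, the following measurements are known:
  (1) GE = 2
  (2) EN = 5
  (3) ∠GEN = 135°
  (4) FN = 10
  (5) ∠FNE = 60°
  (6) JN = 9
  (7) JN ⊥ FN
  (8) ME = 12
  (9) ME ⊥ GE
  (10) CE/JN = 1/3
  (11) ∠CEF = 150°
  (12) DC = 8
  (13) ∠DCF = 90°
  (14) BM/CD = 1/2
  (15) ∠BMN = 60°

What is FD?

From the given relations: CE = 1/3·JN = 1/3·9 = 3.
Step 1: By the law of cosines on triangle ENF: EF² = 5² + 10² − 2·5·10·cos(60°) = 75, so EF = 5·√3.
Step 2: By the law of cosines on triangle FEC: FC² = (5·√3)² + 3² − 2·5·√3·3·cos(150°) = 129, so FC = √129.
Step 3: By the law of cosines on triangle FCD: FD² = √129² + 8² − 2·√129·8·cos(90°) = 193, so FD = √193.

Therefore, the length of FD = √193.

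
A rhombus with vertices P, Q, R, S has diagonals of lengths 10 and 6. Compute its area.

The diagonals of a rhombus divide it into four right triangles.
Each triangle has legs 10/ 2 = 5 and 6/2 = 3, so each has area (1/2)*5*3 = 15/2.
Four such triangles give total area = (d1 * d2) / 2 = 30.

30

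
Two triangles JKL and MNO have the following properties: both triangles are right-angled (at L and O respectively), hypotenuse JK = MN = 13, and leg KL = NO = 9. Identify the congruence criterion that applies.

The given information matches HL: The hypotenuse and one leg of two right triangles are equal (Hypotenuse-Leg).

HL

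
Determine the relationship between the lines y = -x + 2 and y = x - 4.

Slope of line 1: m1 = -1
Slope of line 2: m2 = 1
Two lines are perpendicular when the product of their slopes is -1 (negative reciprocals).
m1 * m2 = (-1) * (1) = -1, confirming perpendicularity.

Perpendicular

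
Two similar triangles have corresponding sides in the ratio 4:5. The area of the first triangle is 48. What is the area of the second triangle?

For similar figures, the area ratio equals the square of the side ratio.
Side ratio (the first triangle to the second triangle) = 4:5, so area ratio = 4^2:5^2 = 16:25.
If the area of the first triangle is 48, then the area of the second triangle = 48 * (25/16) = 75.

75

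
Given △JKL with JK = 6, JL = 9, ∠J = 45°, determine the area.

When two sides and the included angle are known, the area formula is (1/2)ab sin(C).
The height from one side to the opposite vertex is 9 sin(45°) = 9*sqrt(2)/2.
Area = (1/2) * 6 * 9*sqrt(2)/2 = 27*sqrt(2)/2.

27*sqrt(2)/2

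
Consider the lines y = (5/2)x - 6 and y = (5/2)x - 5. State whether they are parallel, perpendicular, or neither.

Slope of line 1: m1 = 5/2
Slope of line 2: m2 = 5/2
m1 = m2, so the lines are parallel.

Parallel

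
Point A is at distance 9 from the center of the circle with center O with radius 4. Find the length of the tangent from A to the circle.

The tangent, radius, and line from the external point to the center form a right triangle.
The right angle is where the tangent meets the radius.
By the Pythagorean theorem: tangent² + 4² = 9²
tangent² = 81 - 16 = 65
tangent = sqrt(65)

sqrt(65)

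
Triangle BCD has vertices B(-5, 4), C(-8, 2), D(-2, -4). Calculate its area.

The Shoelace formula computes the area from vertex coordinates by summing cross products.
For vertices (-5,4), (-8,2), (-2,-4):
Signed sum = -5*2 - -8*4 + -8*-4 - -2*2 + -2*4 - -5*-4
= 22 + 36 + -28 = 30
Area = (1/2)|30| = 15.

15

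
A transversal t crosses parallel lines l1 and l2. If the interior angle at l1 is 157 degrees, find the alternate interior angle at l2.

Alternate interior angles lie on opposite sides of the transversal, between the parallel lines.
By the alternate interior angle theorem, they are equal: 157 degrees.

157 degrees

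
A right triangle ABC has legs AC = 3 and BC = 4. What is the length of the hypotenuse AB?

AB = sqrt(3^2 + 4^2) = sqrt(25) = 5

5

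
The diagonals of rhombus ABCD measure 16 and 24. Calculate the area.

Area = (16 * 24) / 2 = 384 / 2 = 192

192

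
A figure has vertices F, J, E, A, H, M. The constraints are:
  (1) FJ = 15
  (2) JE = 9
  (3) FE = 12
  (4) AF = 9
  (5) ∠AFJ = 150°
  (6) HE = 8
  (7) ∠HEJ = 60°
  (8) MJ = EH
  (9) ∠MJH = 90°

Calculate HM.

From the given relations: MJ = EH = 8.
Step 1: By the law of cosines on triangle JEH: JH² = 9² + 8² − 2·9·8·cos(60°) = 73, so JH = √73.
Step 2: By the law of cosines on triangle HJM: HM² = √73² + 8² − 2·√73·8·cos(90°) = 137, so HM = √137.

Therefore, the length of HM = √137.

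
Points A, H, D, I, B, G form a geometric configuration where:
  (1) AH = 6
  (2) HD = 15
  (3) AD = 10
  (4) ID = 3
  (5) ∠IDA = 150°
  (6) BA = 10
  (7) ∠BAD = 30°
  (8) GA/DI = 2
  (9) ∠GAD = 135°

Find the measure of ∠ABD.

Step 1: By the law of cosines on triangle BAD: BD² = 10² + 10² − 2·10·10·cos(30°) = 26.79, so BD ≈ 5.18.
Step 2: By the inverse law of cosines on triangle ABD: cos(∠ABD) = (10² + 5.18² − 10²) / (2·10·5.18) = 26.79/103.53 = 0.2588, so ∠ABD = 75°.

Therefore, the measure of angle ∠ABD = 75°.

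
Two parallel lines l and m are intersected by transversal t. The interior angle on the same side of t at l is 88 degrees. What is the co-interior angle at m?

Co-interior (same-side interior) angles are between the parallel lines on the same side of the transversal.
Unlike corresponding or alternate interior angles, they are supplementary rather than equal.
So the angle = 180 - 88 = 92 degrees.

92 degrees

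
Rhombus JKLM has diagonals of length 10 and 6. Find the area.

The diagonals of a rhombus divide it into four right triangles.
Each triangle has legs 10/ 2 = 5 and 6/2 = 3, so each has area (1/2)*5*3 = 15/2.
Four such triangles give total area = (d1 * d2) / 2 = 30.

30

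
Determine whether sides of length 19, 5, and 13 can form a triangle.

The longest side is 19. The other two sides sum to 5 + 13 = 18.
Since 18 ≤ 19, the two shorter sides cannot reach around to close the triangle.

No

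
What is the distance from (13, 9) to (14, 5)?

d = sqrt((14 - 13)^2 + (5 - 9)^2)
d = sqrt(1^2 + -4^2)
d = sqrt(1 + 16)
d = sqrt(17)

sqrt(17)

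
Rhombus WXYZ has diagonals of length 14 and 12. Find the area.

Area of a rhombus = (d1 * d2) / 2
Area = (14 * 12) / 2
Area = 168 / 2
Area = 84

84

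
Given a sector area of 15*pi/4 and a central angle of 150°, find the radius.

Sector area A = πr² × θ/360, so r² = 360A / (πθ).
r² = 360 × 15*pi/4 / (π × 150)
r² = 9
r = 3

3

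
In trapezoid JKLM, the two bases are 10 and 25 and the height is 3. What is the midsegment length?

The midsegment of a trapezoid = (base1 + base2) / 2
midsegment = (10 + 25) / 2
midsegment = 35 / 2
midsegment = 35/2

35/2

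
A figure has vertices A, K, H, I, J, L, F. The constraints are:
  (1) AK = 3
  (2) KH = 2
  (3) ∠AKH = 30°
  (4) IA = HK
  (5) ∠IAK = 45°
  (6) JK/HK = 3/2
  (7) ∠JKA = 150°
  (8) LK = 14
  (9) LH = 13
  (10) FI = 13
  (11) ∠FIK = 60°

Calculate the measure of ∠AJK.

From the given relations: JK = 3/2·HK = 3/2·2 = 3.
Step 1: By the law of cosines on triangle JKA: JA² = 3² + 3² − 2·3·3·cos(150°) = 33.59, so JA ≈ 5.8.
Step 2: By the inverse law of cosines on triangle AJK: cos(∠AJK) = (5.8² + 3² − 3²) / (2·5.8·3) = 33.59/34.77 = 0.9659, so ∠AJK = 15°.

Therefore, the measure of angle ∠AJK = 15°.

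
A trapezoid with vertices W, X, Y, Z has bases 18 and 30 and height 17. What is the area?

A trapezoid's area equals the midsegment times the height.
The midsegment is (18 + 30) / 2 = 24.
Area = 24 * 17 = 408.

408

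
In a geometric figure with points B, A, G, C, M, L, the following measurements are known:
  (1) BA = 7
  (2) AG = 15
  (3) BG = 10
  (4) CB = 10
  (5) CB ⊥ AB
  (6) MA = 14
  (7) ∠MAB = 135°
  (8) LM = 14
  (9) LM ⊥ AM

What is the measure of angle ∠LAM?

Step 1: By the law of cosines on triangle AML: AL² = 14² + 14² − 2·14·14·cos(90°) = 392, so AL = 14·√2.
Step 2: By the inverse law of cosines on triangle LAM: cos(∠LAM) = ((14·√2)² + 14² − 14²) / (2·14·√2·14) = 392/554.37 = 0.7071, so ∠LAM = 45°.

Therefore, the measure of angle ∠LAM = 45°.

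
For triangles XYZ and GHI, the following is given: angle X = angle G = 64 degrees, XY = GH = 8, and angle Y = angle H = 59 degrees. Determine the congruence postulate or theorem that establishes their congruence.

The given information provides:
angle X = angle G = 64 degrees, XY = GH = 8, and angle Y = angle H = 59 degrees
This matches the ASA congruence theorem.
Two pairs of corresponding angles and the included side are equal (Angle-Side-Angle).

ASA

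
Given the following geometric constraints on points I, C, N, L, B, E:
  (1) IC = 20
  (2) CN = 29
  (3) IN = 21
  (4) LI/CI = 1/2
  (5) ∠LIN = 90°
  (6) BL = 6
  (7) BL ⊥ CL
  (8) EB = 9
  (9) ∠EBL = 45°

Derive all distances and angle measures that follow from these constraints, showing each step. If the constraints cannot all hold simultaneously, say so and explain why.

The constraints are consistent.

From the given relations:
  LI = 1/2·CI = 1/2·20 = 10

Step 1: From NI = 21, IL = 10, and ∠NIL = 90°, by the law of cosines:
  NL² = NI² + IL² - 2·NI·IL·cos(90°) = 441 + 100 - 0 = 541
  NL ≈ 23.26

Step 2: From LB = 6, BE = 9, and ∠LBE = 45°, by the law of cosines:
  LE² = LB² + BE² - 2·LB·BE·cos(45°) = 36 + 81 - 76.37 = 40.63
  LE ≈ 6.37

Step 3: From IC = 20, IN = 21, CN = 29, by the inverse law of cosines:
  cos(∠CIN) = (IC² + IN² - CN²) / (2·IC·IN)
  ∠CIN = 90°

Step 4: From CI = 20, CN = 29, IN = 21, by the inverse law of cosines:
  cos(∠ICN) = (CI² + CN² - IN²) / (2·CI·CN)
  ∠ICN = 46.4°

Step 5: From NC = 29, NI = 21, CI = 20, by the inverse law of cosines:
  cos(∠CNI) = (NC² + NI² - CI²) / (2·NC·NI)
  ∠CNI = 43.6°

Step 6: From NI = 21, NL = 23.26, IL = 10, by the inverse law of cosines:
  cos(∠INL) = (NI² + NL² - IL²) / (2·NI·NL)
  ∠INL = 25.46°

Step 7: From LB = 6, LE = 6.37, BE = 9, by the inverse law of cosines:
  cos(∠BLE) = (LB² + LE² - BE²) / (2·LB·LE)
  ∠BLE = 93.27°

Step 8: From LI = 10, LN = 23.26, IN = 21, by the inverse law of cosines:
  cos(∠ILN) = (LI² + LN² - IN²) / (2·LI·LN)
  ∠ILN = 64.54°

Step 9: From EB = 9, EL = 6.37, BL = 6, by the inverse law of cosines:
  cos(∠BEL) = (EB² + EL² - BL²) / (2·EB·EL)
  ∠BEL = 41.73°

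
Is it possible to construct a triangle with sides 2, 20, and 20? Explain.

Sort the sides: 2, 20, 20.
It suffices to check that the sum of the two smallest exceeds the largest:
2 + 20 = 22 > 20. ✓
Yes, a valid triangle can be formed.

Yes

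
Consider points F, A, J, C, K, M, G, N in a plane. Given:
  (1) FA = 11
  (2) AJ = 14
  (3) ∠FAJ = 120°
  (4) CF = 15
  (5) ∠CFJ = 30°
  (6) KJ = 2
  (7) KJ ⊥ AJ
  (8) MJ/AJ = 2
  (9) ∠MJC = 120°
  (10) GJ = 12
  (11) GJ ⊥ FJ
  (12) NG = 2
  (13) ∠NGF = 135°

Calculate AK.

Step 1: By the law of cosines on triangle AJK: AK² = 14² + 2² − 2·14·2·cos(90°) = 200, so AK = 10·√2.

Therefore, the length of AK = 10·√2.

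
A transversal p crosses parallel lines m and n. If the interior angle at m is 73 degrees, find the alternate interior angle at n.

Alternate interior angles lie on opposite sides of the transversal, between the parallel lines.
By the alternate interior angle theorem, they are equal: 73 degrees.

73 degrees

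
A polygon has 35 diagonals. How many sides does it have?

Using d = n(n - 3)/2, we solve 35 = n(n - 3)/2.
So n(n - 3) = 70.
Testing n = 10: 10 * 7 = 70 = 70. Correct.
The polygon has 10 sides.

10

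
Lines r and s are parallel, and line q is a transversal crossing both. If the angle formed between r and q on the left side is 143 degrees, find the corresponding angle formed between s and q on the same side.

Corresponding angles formed by parallel lines and a transversal are equal.
The given angle is 143 degrees.
The corresponding angle = 143 degrees.

143 degrees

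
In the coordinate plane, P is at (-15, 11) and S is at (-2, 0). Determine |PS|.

d = sqrt((-2 - -15)^2 + (0 - 11)^2)
d = sqrt(13^2 + -11^2)
d = sqrt(169 + 121)
d = sqrt(290)

sqrt(290)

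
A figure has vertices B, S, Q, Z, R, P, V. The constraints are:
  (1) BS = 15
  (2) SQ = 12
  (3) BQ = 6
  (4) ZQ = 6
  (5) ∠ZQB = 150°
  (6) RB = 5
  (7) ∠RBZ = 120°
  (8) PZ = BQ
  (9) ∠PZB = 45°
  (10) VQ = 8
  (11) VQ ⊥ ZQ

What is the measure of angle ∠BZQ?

Step 1: By the law of cosines on triangle ZQB: ZB² = 6² + 6² − 2·6·6·cos(150°) = 134.35, so ZB ≈ 11.59.
Step 2: By the inverse law of cosines on triangle BZQ: cos(∠BZQ) = (11.59² + 6² − 6²) / (2·11.59·6) = 134.35/139.09 = 0.9659, so ∠BZQ = 15°.

Therefore, the measure of angle ∠BZQ = 15°.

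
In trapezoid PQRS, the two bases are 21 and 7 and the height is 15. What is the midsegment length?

midsegment = (21 + 7) / 2 = 28 / 2 = 14

14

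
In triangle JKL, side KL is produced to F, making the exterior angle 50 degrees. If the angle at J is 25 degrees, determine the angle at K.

The exterior angle theorem states that an exterior angle equals the sum of the two non-adjacent interior angles.
So 50 = 25 + angle K, which gives angle K = 50 - 25 = 25 degrees.

25 degrees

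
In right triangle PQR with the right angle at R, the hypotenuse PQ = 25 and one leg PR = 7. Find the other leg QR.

Rearranging the Pythagorean theorem to solve for the unknown leg:
leg^2 = hypotenuse^2 - known_leg^2 = 625 - 49 = 576
leg = sqrt(576) = 24.

24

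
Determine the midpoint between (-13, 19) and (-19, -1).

M = ((x₁ + x₂)/2, (y₁ + y₂)/2)
= ((-13 + -19)/2, (19 + -1)/2)
= (-32/2, 18/2) = (-16, 9)

(-16, 9)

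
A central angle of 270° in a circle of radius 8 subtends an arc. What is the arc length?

Arc length = 2πr × θ/360
= 2π × 8 × 3/4
= 12*pi

12*pi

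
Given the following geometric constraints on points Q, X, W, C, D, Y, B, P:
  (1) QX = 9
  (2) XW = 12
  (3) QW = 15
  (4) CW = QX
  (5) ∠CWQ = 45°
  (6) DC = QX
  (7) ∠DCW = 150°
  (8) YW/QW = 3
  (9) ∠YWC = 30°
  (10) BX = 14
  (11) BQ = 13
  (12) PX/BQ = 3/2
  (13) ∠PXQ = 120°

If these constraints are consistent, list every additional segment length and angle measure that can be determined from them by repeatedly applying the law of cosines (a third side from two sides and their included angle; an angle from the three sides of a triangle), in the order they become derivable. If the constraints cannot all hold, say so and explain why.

The constraints are consistent. Derivable facts, in order:
After 1 step:
- CY ≈ 37.48
- QC ≈ 10.73
- QP ≈ 25.23
- WD ≈ 17.39
- ∠BQX = 76.66°
- ∠BXQ = 64.62°
- ∠QBX = 38.72°
- ∠QWX = 36.87°
- ∠QXW = 90°
- ∠WQX = 53.13°
After 2 steps:
- ∠CDW = 15°
- ∠CQW = 36.39°
- ∠CWD = 15°
- ∠CYW = 6.9°
- ∠PQX = 42.01°
- ∠QCW = 98.61°
- ∠QPX = 17.99°
- ∠WCY = 143.1°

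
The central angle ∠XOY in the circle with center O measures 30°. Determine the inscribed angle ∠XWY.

Inscribed angle = 30° / 2 = 15° (inscribed angle theorem).

15°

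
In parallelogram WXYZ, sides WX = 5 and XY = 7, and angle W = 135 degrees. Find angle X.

Opposite sides of a parallelogram are parallel, so consecutive angles form co-interior angles on a transversal.
Co-interior angles sum to 180°, giving angle X = 180 - 135 = 45 degrees.

45 degrees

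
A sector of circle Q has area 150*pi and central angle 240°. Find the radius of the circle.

r² = 360 × 150*pi / (π × 240) = 225, so r = 15.

15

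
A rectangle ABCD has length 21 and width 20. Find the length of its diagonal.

Using the Pythagorean theorem:
d² = 21² + 20² = 441 + 400 = 841
d = sqrt(841) = 29

29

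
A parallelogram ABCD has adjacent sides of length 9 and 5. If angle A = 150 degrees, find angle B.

In a parallelogram, consecutive angles are supplementary (sum to 180°).
angle B = 180 - angle A
angle B = 180 - 150
angle B = 30 degrees

30 degrees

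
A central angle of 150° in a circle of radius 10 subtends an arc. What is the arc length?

Arc length = 2πr × θ/360
= 2π × 10 × 5/12
= 25*pi/3

25*pi/3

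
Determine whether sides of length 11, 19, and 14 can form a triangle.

Check all three triangle inequalities:
11 + 19 = 30 > 14 ✓
11 + 14 = 25 > 19 ✓
19 + 14 = 33 > 11 ✓
All conditions hold, so these sides form a valid triangle.

Yes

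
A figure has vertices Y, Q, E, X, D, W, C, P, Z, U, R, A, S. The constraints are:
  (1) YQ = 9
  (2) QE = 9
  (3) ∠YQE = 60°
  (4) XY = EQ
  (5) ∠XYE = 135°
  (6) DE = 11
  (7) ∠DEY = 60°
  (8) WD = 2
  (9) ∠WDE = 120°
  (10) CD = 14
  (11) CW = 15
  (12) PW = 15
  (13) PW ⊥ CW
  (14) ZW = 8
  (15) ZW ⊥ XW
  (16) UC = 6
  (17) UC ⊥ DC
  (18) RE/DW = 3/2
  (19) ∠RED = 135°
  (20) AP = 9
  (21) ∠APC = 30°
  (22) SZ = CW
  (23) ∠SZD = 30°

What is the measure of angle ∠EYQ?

Step 1: By the law of cosines on triangle YQE: YE² = 9² + 9² − 2·9·9·cos(60°) = 81, so YE = 9.
Step 2: By the inverse law of cosines on triangle EYQ: cos(∠EYQ) = (9² + 9² − 9²) / (2·9·9) = 81/162 = 0.5, so ∠EYQ = 60°.

Therefore, the measure of angle ∠EYQ = 60°.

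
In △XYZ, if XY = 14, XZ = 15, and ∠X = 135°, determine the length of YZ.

By the law of cosines: YZ^2 = XY^2 + XZ^2 - 2*XY*XZ*cos(X)
YZ^2 = 14^2 + 15^2 - 2*14*15*cos(135°)
YZ^2 = 196 + 225 - 420*(-sqrt(2)/2)
YZ^2 = 210*sqrt(2) + 421
YZ = sqrt(210*sqrt(2) + 421)

sqrt(210*sqrt(2) + 421)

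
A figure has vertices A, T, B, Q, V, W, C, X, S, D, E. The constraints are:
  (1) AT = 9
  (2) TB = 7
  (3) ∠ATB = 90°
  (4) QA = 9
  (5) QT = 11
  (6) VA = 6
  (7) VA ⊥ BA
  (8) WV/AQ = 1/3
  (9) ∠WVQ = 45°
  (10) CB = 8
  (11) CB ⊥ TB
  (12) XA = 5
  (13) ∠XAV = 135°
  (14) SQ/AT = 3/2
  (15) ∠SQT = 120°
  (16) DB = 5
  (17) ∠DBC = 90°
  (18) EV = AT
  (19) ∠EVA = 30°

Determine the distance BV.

Step 1: By the law of cosines on triangle BTA: BA² = 7² + 9² − 2·7·9·cos(90°) = 130, so BA = √130.
Step 2: By the law of cosines on triangle BAV: BV² = √130² + 6² − 2·√130·6·cos(90°) = 166, so BV = √166.

Therefore, the length of BV = √166.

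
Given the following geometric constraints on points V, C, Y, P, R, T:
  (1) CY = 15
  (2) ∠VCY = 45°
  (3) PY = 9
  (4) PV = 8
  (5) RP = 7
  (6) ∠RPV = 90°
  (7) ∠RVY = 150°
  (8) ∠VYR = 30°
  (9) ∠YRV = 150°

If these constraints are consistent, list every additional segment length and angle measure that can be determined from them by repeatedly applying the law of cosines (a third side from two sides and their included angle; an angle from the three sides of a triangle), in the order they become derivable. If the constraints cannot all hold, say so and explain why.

These constraints are not satisfiable: (7), (8) and (9) are the three interior angles of triangle RVY, which must sum to 180°, but 150° + 30° + 150° = 330°. No planar figure meets all of them, so nothing further can be derived.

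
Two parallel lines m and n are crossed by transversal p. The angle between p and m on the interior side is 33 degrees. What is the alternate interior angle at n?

Alternate interior angles formed by parallel lines and a transversal are equal.
The given angle is 33 degrees.
The alternate interior angle = 33 degrees.

33 degrees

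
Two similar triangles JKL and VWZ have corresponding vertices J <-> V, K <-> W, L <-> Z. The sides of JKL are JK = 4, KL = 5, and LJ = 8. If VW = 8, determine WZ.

Similar triangles have proportional sides. Setting up the proportion:
VW / JK = WZ / KL
8 / 4 = WZ / 5
WZ = 5 * 8 / 4 = 10.

10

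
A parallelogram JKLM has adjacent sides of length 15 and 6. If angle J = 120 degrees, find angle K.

Consecutive angles are supplementary: angle K = 180 - 120 = 60 degrees.

60 degrees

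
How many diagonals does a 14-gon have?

The number of diagonals in an n-gon is n(n - 3)/2.
For n = 14: 14(14 - 3)/2 = 14 × 11 / 2 = 77.

77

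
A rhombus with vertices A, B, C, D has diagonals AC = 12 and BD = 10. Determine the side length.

The diagonals of a rhombus bisect each other at right angles.
Half-diagonals: 12/2 = 6 and 10/2 = 5
side = sqrt(6^2 + 5^2)
side = sqrt(36 + 25)
side = sqrt(61)

sqrt(61)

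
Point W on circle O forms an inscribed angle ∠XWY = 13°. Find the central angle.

The inscribed angle theorem states that a central angle is always twice any inscribed angle that subtends the same arc.
Since the inscribed angle is 13°, the central angle = 2 × 13° = 26°.

26°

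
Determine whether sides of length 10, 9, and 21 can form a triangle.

No.
The triangle inequality is violated: 10 + 9 = 19 ≤ 21.
These lengths cannot form a triangle.

No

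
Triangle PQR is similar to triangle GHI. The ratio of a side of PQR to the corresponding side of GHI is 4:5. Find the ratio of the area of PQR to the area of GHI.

Area ratio = (side ratio)^2 = (4/5)^2 = 16:25.

16:25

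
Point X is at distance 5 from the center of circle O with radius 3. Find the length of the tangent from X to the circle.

Let T be the point of tangency. Then OT ⊥ XT (radius ⊥ tangent).
In right triangle OTX: OX² = OT² + XT²
5² = 3² + XT²
XT² = 16, XT = 4

4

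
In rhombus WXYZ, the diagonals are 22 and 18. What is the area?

Area = (22 * 18) / 2 = 396 / 2 = 198

198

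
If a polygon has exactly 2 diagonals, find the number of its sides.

Using d = n(n - 3)/2, we solve 2 = n(n - 3)/2.
So n(n - 3) = 4.
Testing n = 4: 4 * 1 = 4 = 4. Correct.
The polygon has 4 sides.

4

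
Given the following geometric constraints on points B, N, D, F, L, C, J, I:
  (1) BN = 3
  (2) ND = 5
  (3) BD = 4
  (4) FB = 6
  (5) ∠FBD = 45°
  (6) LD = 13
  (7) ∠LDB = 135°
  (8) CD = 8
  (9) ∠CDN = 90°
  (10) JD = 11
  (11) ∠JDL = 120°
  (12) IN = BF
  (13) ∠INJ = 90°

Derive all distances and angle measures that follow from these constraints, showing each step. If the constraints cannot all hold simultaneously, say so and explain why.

The constraints are consistent.

From the given relations:
  IN = BF = 6

Step 1: From BD = 4, DL = 13, and ∠BDL = 135°, by the law of cosines:
  BL² = BD² + DL² - 2·BD·DL·cos(135°) = 16 + 169 + 73.54 = 258.5
  BL ≈ 16.08

Step 2: From ND = 5, DC = 8, and ∠NDC = 90°, by the law of cosines:
  NC² = ND² + DC² - 2·ND·DC·cos(90°) = 25 + 64 - 0 = 89
  NC = √89

Step 3: From DB = 4, BF = 6, and ∠DBF = 45°, by the law of cosines:
  DF² = DB² + BF² - 2·DB·BF·cos(45°) = 16 + 36 - 33.94 = 18.06
  DF ≈ 4.25

Step 4: From LD = 13, DJ = 11, and ∠LDJ = 120°, by the law of cosines:
  LJ² = LD² + DJ² - 2·LD·DJ·cos(120°) = 169 + 121 + 143 = 433
  LJ ≈ 20.81

Step 5: From BD = 4, BN = 3, DN = 5, by the inverse law of cosines:
  cos(∠DBN) = (BD² + BN² - DN²) / (2·BD·BN)
  ∠DBN = 90°

Step 6: From NB = 3, ND = 5, BD = 4, by the inverse law of cosines:
  cos(∠BND) = (NB² + ND² - BD²) / (2·NB·ND)
  ∠BND = 53.13°

Step 7: From DB = 4, DN = 5, BN = 3, by the inverse law of cosines:
  cos(∠BDN) = (DB² + DN² - BN²) / (2·DB·DN)
  ∠BDN = 36.87°

Step 8: From BD = 4, BL = 16.08, DL = 13, by the inverse law of cosines:
  cos(∠DBL) = (BD² + BL² - DL²) / (2·BD·BL)
  ∠DBL = 34.87°

Step 9: From NC = √89, ND = 5, CD = 8, by the inverse law of cosines:
  cos(∠CND) = (NC² + ND² - CD²) / (2·NC·ND)
  ∠CND = 57.99°

Step 10: From DB = 4, DF = 4.25, BF = 6, by the inverse law of cosines:
  cos(∠BDF) = (DB² + DF² - BF²) / (2·DB·DF)
  ∠BDF = 93.27°

Step 11: From FB = 6, FD = 4.25, BD = 4, by the inverse law of cosines:
  cos(∠BFD) = (FB² + FD² - BD²) / (2·FB·FD)
  ∠BFD = 41.73°

Step 12: From LB = 16.08, LD = 13, BD = 4, by the inverse law of cosines:
  cos(∠BLD) = (LB² + LD² - BD²) / (2·LB·LD)
  ∠BLD = 10.13°

Step 13: From LD = 13, LJ = 20.81, DJ = 11, by the inverse law of cosines:
  cos(∠DLJ) = (LD² + LJ² - DJ²) / (2·LD·LJ)
  ∠DLJ = 27.25°

Step 14: From CD = 8, CN = √89, DN = 5, by the inverse law of cosines:
  cos(∠DCN) = (CD² + CN² - DN²) / (2·CD·CN)
  ∠DCN = 32.01°

Step 15: From JD = 11, JL = 20.81, DL = 13, by the inverse law of cosines:
  cos(∠DJL) = (JD² + JL² - DL²) / (2·JD·JL)
  ∠DJL = 32.75°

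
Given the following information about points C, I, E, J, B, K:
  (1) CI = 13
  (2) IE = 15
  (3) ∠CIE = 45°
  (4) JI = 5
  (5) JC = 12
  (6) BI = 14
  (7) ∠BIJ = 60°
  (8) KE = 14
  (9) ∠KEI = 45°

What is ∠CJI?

Step 1: By the inverse law of cosines on triangle CJI: cos(∠CJI) = (12² + 5² − 13²) / (2·12·5) = 0/120 = 0, so ∠CJI = 90°.

Therefore, the measure of angle ∠CJI = 90°.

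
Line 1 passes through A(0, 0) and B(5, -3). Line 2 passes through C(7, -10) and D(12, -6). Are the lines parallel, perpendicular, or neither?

Slope of line 1: m1 = (-3 - 0)/(5 - 0) = -3/5 = -3/5
Slope of line 2: m2 = (-6 - -10)/(12 - 7) = 4/5 = 4/5
m1 != m2 (-3/5 != 4/5), so not parallel.
m1 * m2 = (-3/5) * (4/5) = -12/25 != -1, so not perpendicular.
The lines are neither parallel nor perpendicular.

Neither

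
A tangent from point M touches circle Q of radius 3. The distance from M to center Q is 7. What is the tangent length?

The tangent, radius, and line from the external point to the center form a right triangle.
The right angle is where the tangent meets the radius.
By the Pythagorean theorem: tangent² + 3² = 7²
tangent² = 49 - 9 = 40
tangent = 2*sqrt(10)

2*sqrt(10)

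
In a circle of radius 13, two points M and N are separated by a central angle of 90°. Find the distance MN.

Chord = 2(13) sin(45°) = 13*sqrt(2)

13*sqrt(2)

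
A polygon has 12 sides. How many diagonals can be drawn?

The number of diagonals in an n-gon is n(n - 3)/2.
For n = 12: 12(12 - 3)/2 = 12 × 9 / 2 = 54.

54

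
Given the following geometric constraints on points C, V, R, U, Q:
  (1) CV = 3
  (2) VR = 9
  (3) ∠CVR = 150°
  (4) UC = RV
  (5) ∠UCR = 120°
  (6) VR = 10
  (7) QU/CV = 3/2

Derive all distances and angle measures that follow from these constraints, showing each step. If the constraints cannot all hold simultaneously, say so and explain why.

These constraints are not satisfiable: (2) VR = 9 and (6) VR = 10 assign two different lengths to the same segment. No planar figure meets all of them, so nothing further can be derived.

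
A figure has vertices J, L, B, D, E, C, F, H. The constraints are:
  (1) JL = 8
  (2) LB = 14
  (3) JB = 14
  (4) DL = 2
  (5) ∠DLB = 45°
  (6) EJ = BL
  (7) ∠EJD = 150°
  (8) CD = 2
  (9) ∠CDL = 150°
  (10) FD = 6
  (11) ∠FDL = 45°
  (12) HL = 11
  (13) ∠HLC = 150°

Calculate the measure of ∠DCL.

Step 1: By the law of cosines on triangle CDL: CL² = 2² + 2² − 2·2·2·cos(150°) = 14.93, so CL ≈ 3.86.
Step 2: By the inverse law of cosines on triangle DCL: cos(∠DCL) = (2² + 3.86² − 2²) / (2·2·3.86) = 14.93/15.45 = 0.9659, so ∠DCL = 15°.

Therefore, the measure of angle ∠DCL = 15°.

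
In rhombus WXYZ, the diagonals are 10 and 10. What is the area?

The diagonals of a rhombus divide it into four right triangles.
Each triangle has legs 10/ 2 = 5 and 10/2 = 5, so each has area (1/2)*5*5 = 25/2.
Four such triangles give total area = (d1 * d2) / 2 = 50.

50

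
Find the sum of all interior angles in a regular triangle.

The sum of interior angles of an n-sided polygon is (n - 2) * 180.
For n = 3: (3 - 2) * 180 = 1 * 180 = 180 degrees.

180 degrees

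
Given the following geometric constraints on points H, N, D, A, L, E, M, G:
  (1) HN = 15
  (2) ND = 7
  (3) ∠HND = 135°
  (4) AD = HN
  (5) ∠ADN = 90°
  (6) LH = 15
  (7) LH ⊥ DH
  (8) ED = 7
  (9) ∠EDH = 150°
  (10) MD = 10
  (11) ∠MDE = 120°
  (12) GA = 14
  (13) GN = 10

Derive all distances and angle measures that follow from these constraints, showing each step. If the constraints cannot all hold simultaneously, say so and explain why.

The constraints are consistent.

From the given relations:
  AD = HN = 15

Step 1: From HN = 15, ND = 7, and ∠HND = 135°, by the law of cosines:
  HD² = HN² + ND² - 2·HN·ND·cos(135°) = 225 + 49 + 148.5 = 422.5
  HD ≈ 20.55

Step 2: From ND = 7, DA = 15, and ∠NDA = 90°, by the law of cosines:
  NA² = ND² + DA² - 2·ND·DA·cos(90°) = 49 + 225 - 0 = 274
  NA ≈ 16.55

Step 3: From ED = 7, DM = 10, and ∠EDM = 120°, by the law of cosines:
  EM² = ED² + DM² - 2·ED·DM·cos(120°) = 49 + 100 + 70 = 219
  EM ≈ 14.8

Step 4: From HD = 20.55, DE = 7, and ∠HDE = 150°, by the law of cosines:
  HE² = HD² + DE² - 2·HD·DE·cos(150°) = 422.5 + 49 + 249.2 = 720.7
  HE ≈ 26.85

Step 5: From DH = 20.55, HL = 15, and ∠DHL = 90°, by the law of cosines:
  DL² = DH² + HL² - 2·DH·HL·cos(90°) = 422.5 + 225 - 0 = 647.5
  DL ≈ 25.45

Step 6: From HD = 20.55, HN = 15, DN = 7, by the inverse law of cosines:
  cos(∠DHN) = (HD² + HN² - DN²) / (2·HD·HN)
  ∠DHN = 13.93°

Step 7: From NA = 16.55, ND = 7, AD = 15, by the inverse law of cosines:
  cos(∠AND) = (NA² + ND² - AD²) / (2·NA·ND)
  ∠AND = 64.98°

Step 8: From NA = 16.55, NG = 10, AG = 14, by the inverse law of cosines:
  cos(∠ANG) = (NA² + NG² - AG²) / (2·NA·NG)
  ∠ANG = 57.47°

Step 9: From DH = 20.55, DN = 7, HN = 15, by the inverse law of cosines:
  cos(∠HDN) = (DH² + DN² - HN²) / (2·DH·DN)
  ∠HDN = 31.07°

Step 10: From AD = 15, AN = 16.55, DN = 7, by the inverse law of cosines:
  cos(∠DAN) = (AD² + AN² - DN²) / (2·AD·AN)
  ∠DAN = 25.02°

Step 11: From AG = 14, AN = 16.55, GN = 10, by the inverse law of cosines:
  cos(∠GAN) = (AG² + AN² - GN²) / (2·AG·AN)
  ∠GAN = 37.03°

Step 12: From ED = 7, EM = 14.8, DM = 10, by the inverse law of cosines:
  cos(∠DEM) = (ED² + EM² - DM²) / (2·ED·EM)
  ∠DEM = 35.82°

Step 13: From MD = 10, ME = 14.8, DE = 7, by the inverse law of cosines:
  cos(∠DME) = (MD² + ME² - DE²) / (2·MD·ME)
  ∠DME = 24.18°

Step 14: From GA = 14, GN = 10, AN = 16.55, by the inverse law of cosines:
  cos(∠AGN) = (GA² + GN² - AN²) / (2·GA·GN)
  ∠AGN = 85.49°

Step 15: From HD = 20.55, HE = 26.85, DE = 7, by the inverse law of cosines:
  cos(∠DHE) = (HD² + HE² - DE²) / (2·HD·HE)
  ∠DHE = 7.49°

Step 16: From DH = 20.55, DL = 25.45, HL = 15, by the inverse law of cosines:
  cos(∠HDL) = (DH² + DL² - HL²) / (2·DH·DL)
  ∠HDL = 36.12°

Step 17: From LD = 25.45, LH = 15, DH = 20.55, by the inverse law of cosines:
  cos(∠DLH) = (LD² + LH² - DH²) / (2·LD·LH)
  ∠DLH = 53.88°

Step 18: From ED = 7, EH = 26.85, DH = 20.55, by the inverse law of cosines:
  cos(∠DEH) = (ED² + EH² - DH²) / (2·ED·EH)
  ∠DEH = 22.51°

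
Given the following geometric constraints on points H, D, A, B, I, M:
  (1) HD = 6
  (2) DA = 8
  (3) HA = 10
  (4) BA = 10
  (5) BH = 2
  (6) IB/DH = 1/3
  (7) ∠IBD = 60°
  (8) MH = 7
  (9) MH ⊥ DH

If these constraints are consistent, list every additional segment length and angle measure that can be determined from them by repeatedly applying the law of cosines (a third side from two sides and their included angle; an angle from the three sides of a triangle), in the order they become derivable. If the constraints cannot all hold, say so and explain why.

The constraints are consistent. Derivable facts, in order:
After 1 step:
- DM = √85
- ∠ABH = 84.26°
- ∠ADH = 90°
- ∠AHB = 84.26°
- ∠AHD = 53.13°
- ∠BAH = 11.48°
- ∠DAH = 36.87°
After 2 steps:
- ∠DMH = 40.6°
- ∠HDM = 49.4°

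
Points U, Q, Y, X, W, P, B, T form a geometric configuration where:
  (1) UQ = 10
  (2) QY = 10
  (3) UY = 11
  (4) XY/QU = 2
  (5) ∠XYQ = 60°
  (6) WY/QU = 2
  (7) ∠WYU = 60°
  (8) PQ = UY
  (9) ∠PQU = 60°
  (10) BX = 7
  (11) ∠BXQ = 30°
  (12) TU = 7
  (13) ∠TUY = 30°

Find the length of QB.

From the given relations: XY = 2·QU = 2·10 = 20.
Step 1: By the law of cosines on triangle XYQ: XQ² = 20² + 10² − 2·20·10·cos(60°) = 300, so XQ = 10·√3.
Step 2: By the law of cosines on triangle QXB: QB² = (10·√3)² + 7² − 2·10·√3·7·cos(30°) = 139, so QB = √139.

Therefore, the length of QB = √139.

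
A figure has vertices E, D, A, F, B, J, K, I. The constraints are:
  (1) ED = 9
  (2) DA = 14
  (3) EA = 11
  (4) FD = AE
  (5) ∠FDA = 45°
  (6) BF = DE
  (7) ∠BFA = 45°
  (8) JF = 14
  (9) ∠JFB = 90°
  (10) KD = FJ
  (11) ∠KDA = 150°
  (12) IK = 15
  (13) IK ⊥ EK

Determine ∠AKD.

From the given relations: KD = FJ = 14.
Step 1: By the law of cosines on triangle KDA: KA² = 14² + 14² − 2·14·14·cos(150°) = 731.48, so KA ≈ 27.05.
Step 2: By the inverse law of cosines on triangle AKD: cos(∠AKD) = (27.05² + 14² − 14²) / (2·27.05·14) = 731.48/757.29 = 0.9659, so ∠AKD = 15°.

Therefore, the measure of angle ∠AKD = 15°.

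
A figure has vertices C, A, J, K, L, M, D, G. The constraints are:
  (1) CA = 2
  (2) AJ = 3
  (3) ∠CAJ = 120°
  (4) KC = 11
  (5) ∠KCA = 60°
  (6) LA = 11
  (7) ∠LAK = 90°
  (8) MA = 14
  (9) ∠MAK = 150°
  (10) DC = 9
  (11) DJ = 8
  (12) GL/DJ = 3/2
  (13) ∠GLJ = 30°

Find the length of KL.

Step 1: By the law of cosines on triangle KCA: KA² = 11² + 2² − 2·11·2·cos(60°) = 103, so KA = √103.
Step 2: By the law of cosines on triangle KAL: KL² = √103² + 11² − 2·√103·11·cos(90°) = 224, so KL = 4·√14.

Therefore, the length of KL = 4·√14.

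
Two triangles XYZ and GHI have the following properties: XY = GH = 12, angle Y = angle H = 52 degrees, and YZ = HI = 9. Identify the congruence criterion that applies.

The given information matches SAS: Two pairs of corresponding sides and the included angle are equal (Side-Angle-Side).

SAS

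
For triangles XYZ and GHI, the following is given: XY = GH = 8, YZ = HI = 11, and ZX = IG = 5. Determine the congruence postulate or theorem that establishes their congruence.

Consider the given information: XY = GH = 8, YZ = HI = 11, and ZX = IG = 5
This is not ASA or AAS: ASA requires two angles and the side between them. AAS requires two angles and a non-included side.
The correct criterion is SSS. All three pairs of corresponding sides are equal (Side-Side-Side).

SSS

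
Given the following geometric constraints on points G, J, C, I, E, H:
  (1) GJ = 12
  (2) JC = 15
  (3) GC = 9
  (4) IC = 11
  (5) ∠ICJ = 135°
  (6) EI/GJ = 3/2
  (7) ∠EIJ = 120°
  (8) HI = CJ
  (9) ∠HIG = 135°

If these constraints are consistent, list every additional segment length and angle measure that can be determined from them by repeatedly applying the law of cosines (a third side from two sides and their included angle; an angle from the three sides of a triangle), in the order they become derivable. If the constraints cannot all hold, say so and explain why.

The constraints are consistent. Derivable facts, in order:
After 1 step:
- JI ≈ 24.07
- ∠CGJ = 90°
- ∠CJG = 36.87°
- ∠GCJ = 53.13°
After 2 steps:
- JE ≈ 36.56
- ∠CIJ = 26.15°
- ∠CJI = 18.85°
After 3 steps:
- ∠EJI = 25.24°
- ∠IEJ = 34.76°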